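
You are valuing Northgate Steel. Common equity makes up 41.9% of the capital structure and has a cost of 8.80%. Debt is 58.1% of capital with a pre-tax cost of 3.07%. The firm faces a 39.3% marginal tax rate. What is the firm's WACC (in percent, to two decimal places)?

4.77%

After-tax cost of debt = 3.07% × (1 − 39.3%) = 1.8635%.
WACC = 0.419 × 8.8000% + 0.581 × 1.8635% = 4.7699%.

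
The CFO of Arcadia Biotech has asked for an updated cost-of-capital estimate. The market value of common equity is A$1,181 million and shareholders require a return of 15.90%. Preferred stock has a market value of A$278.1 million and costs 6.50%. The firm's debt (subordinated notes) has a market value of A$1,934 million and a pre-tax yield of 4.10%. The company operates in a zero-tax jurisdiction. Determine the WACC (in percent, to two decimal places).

8.40%

Total capital V = 1181 + 278.1 + 1934 = 3393.1.
Equity: weight = 1181/3393.1 = 0.3481; cost = 15.9%.
Preferred: weight = 278.1/3393.1 = 0.0820; cost = 6.5%.
Subordinated notes: weight = 1934/3393.1 = 0.5700; after-tax cost = 4.1% × (1 − 0%) = 4.1000%.
WACC = 0.3481 × 15.9000% + 0.0820 × 6.5000% + 0.5700 × 4.1000% = 8.4038%.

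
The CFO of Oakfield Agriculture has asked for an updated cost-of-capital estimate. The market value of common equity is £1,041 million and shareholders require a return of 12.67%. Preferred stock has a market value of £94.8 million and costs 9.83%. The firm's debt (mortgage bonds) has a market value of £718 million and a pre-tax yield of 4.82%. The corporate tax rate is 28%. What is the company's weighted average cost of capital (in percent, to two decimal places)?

Total capital V = 1041 + 94.8 + 718 = 1853.8.
Equity: weight = 1041/1853.8 = 0.5615; cost = 12.67%.
Preferred: weight = 94.8/1853.8 = 0.0511; cost = 9.83%.
Mortgage bonds: weight = 718/1853.8 = 0.3873; after-tax cost = 4.82% × (1 − 28%) = 3.4704%.
WACC = 0.5615 × 12.6700% + 0.0511 × 9.8300% + 0.3873 × 3.4704% = 8.9616%.

8.96%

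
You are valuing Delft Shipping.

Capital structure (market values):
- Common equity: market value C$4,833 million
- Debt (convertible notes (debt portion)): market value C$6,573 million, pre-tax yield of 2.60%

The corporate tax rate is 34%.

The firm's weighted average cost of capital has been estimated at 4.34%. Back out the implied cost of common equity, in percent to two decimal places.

7.91%

Total capital V = 4833 + 6573 = 11406.
Equity weight = 4833/11406 = 0.4237.
Convertible notes (debt portion) weight = 6573/11406 = 0.5763.
Debt contribution = 0.5763 × 2.6% × (1 − 34%) = 0.9889%.
Required equity contribution = 4.34% − 0.9889% = 3.3511%.
Re = 3.3511% / 0.4237 = 7.9087%.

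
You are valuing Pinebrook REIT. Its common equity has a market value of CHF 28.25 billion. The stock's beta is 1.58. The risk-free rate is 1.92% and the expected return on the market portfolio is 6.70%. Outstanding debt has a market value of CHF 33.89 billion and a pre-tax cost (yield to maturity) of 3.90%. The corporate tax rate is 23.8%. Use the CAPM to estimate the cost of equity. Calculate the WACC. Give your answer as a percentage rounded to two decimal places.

Market risk premium = 6.7% − 1.92% = 4.78%.
Cost of equity via CAPM: Re = 1.92% + 1.58 × 4.78% = 9.4724%.
Total capital V = 28.25 + 33.89 = 62.14.
Equity: weight = 28.25/62.14 = 0.4546; cost = 9.4724%.
Debt: weight = 33.89/62.14 = 0.5454; after-tax cost = 3.9% × (1 − 23.8%) = 2.9718%.
WACC = 0.4546 × 9.4724% + 0.5454 × 2.9718% = 5.9271%.

5.93%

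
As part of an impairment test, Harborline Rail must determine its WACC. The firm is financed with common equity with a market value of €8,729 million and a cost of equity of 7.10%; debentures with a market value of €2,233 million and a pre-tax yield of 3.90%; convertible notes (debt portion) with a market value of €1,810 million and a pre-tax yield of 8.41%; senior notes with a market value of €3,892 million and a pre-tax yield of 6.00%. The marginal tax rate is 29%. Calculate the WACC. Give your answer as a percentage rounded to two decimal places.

Total capital V = 8729 + 2233 + 1810 + 3892 = 16664.
Equity: weight = 8729/16664 = 0.5238; cost = 7.1%.
Debentures: weight = 2233/16664 = 0.1340; after-tax cost = 3.9% × (1 − 29%) = 2.7690%.
Convertible notes (debt portion): weight = 1810/16664 = 0.1086; after-tax cost = 8.41% × (1 − 29%) = 5.9711%.
Senior notes: weight = 3892/16664 = 0.2336; after-tax cost = 6% × (1 − 29%) = 4.2600%.
WACC = 0.5238 × 7.1000% + 0.1340 × 2.7690% + 0.1086 × 5.9711% + 0.2336 × 4.2600% = 5.7337%.

5.73%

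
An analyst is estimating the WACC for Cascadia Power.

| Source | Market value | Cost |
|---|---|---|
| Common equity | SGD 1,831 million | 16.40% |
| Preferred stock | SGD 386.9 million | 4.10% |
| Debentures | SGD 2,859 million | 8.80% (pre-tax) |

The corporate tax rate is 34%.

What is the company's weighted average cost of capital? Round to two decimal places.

9.50%

Total capital V = 1831 + 386.9 + 2859 = 5076.9.
Equity: weight = 1831/5076.9 = 0.3607; cost = 16.4%.
Preferred: weight = 386.9/5076.9 = 0.0762; cost = 4.1%.
Debentures: weight = 2859/5076.9 = 0.5631; after-tax cost = 8.8% × (1 − 34%) = 5.8080%.
WACC = 0.3607 × 16.4000% + 0.0762 × 4.1000% + 0.5631 × 5.8080% = 9.4979%.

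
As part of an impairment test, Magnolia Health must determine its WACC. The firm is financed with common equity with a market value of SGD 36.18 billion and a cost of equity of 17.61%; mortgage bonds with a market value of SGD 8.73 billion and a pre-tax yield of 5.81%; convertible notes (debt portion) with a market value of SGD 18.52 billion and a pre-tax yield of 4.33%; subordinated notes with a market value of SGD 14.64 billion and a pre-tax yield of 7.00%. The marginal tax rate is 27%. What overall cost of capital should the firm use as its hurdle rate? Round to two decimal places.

10.34%

Total capital V = 36.18 + 8.73 + 18.52 + 14.64 = 78.07.
Equity: weight = 36.18/78.07 = 0.4634; cost = 17.61%.
Mortgage bonds: weight = 8.73/78.07 = 0.1118; after-tax cost = 5.81% × (1 − 27%) = 4.2413%.
Convertible notes (debt portion): weight = 18.52/78.07 = 0.2372; after-tax cost = 4.33% × (1 − 27%) = 3.1609%.
Subordinated notes: weight = 14.64/78.07 = 0.1875; after-tax cost = 7% × (1 − 27%) = 5.1100%.
WACC = 0.4634 × 17.6100% + 0.1118 × 4.2413% + 0.2372 × 3.1609% + 0.1875 × 5.1100% = 10.3434%.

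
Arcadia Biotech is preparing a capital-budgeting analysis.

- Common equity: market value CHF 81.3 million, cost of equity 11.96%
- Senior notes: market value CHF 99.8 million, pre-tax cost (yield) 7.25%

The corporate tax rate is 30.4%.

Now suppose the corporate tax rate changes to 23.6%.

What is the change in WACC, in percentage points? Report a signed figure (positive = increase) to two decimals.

Current WACC:
Total capital V = 81.3 + 99.8 = 181.1.
Equity: weight = 81.3/181.1 = 0.4489; cost = 11.96%.
Senior notes: weight = 99.8/181.1 = 0.5511; after-tax cost = 7.25% × (1 − 30.4%) = 5.0460%.
WACC = 0.4489 × 11.9600% + 0.5511 × 5.0460% = 8.1499%.
After the change:
Total capital V = 81.3 + 99.8 = 181.1.
Equity: weight = 81.3/181.1 = 0.4489; cost = 11.96%.
Senior notes: weight = 99.8/181.1 = 0.5511; after-tax cost = 7.25% × (1 − 23.6%) = 5.5390%.
WACC = 0.4489 × 11.9600% + 0.5511 × 5.5390% = 8.4215%.
Change in WACC = 8.4215% − 8.1499% = 0.2717 pp.

+0.27 pp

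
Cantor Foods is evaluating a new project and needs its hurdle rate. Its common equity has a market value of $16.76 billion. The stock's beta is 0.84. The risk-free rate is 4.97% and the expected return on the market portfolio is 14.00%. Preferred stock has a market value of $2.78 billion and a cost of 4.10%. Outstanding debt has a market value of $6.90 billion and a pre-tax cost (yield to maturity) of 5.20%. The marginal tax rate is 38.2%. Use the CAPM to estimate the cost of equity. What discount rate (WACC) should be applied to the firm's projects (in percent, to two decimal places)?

9.23%

Market risk premium = 14.0% − 4.97% = 9.03%.
Cost of equity via CAPM: Re = 4.97% + 0.84 × 9.03% = 12.5552%.
Total capital V = 16.76 + 2.78 + 6.9 = 26.44.
Equity: weight = 16.76/26.44 = 0.6339; cost = 12.5552%.
Preferred: weight = 2.78/26.44 = 0.1051; cost = 4.1%.
Debt: weight = 6.9/26.44 = 0.2610; after-tax cost = 5.2% × (1 − 38.2%) = 3.2136%.
WACC = 0.6339 × 12.5552% + 0.1051 × 4.1000% + 0.2610 × 3.2136% = 9.2283%.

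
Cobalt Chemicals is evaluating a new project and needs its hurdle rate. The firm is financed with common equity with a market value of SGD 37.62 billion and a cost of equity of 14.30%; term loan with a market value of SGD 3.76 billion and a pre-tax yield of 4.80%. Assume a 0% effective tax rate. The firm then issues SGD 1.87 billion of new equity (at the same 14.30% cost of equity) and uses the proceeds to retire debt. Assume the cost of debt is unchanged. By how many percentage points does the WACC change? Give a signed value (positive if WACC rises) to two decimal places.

+0.43 pp

Current WACC:
Total capital V = 37.62 + 3.76 = 41.38.
Equity: weight = 37.62/41.38 = 0.9091; cost = 14.3%.
Term loan: weight = 3.76/41.38 = 0.0909; after-tax cost = 4.8% × (1 − 0%) = 4.8000%.
WACC = 0.9091 × 14.3000% + 0.0909 × 4.8000% = 13.4368%.
After the change:
Total capital V = 39.49 + 1.89 = 41.38.
Equity: weight = 39.49/41.38 = 0.9543; cost = 14.3%.
Term loan: weight = 1.89/41.38 = 0.0457; after-tax cost = 4.8% × (1 − 0%) = 4.8000%.
WACC = 0.9543 × 14.3000% + 0.0457 × 4.8000% = 13.8661%.
Change in WACC = 13.8661% − 13.4368% = 0.4293 pp.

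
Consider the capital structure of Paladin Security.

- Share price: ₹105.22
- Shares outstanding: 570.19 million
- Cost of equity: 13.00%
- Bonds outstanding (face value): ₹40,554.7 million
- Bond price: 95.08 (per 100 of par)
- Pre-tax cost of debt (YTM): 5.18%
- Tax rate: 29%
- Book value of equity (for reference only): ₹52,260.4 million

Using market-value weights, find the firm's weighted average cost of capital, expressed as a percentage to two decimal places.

9.35%

Market value of equity E = 105.22 × 570.19m = 59995.3918m. Market value of debt D = 40554.7m × 95.08/100 = 38559.40876m.
Total capital V = 59995.3918 + 38559.40876 = 98554.80056.
Equity: weight = 59995.3918/98554.80056 = 0.6088; cost = 13%.
Bonds outstanding: weight = 38559.40876/98554.80056 = 0.3912; after-tax cost = 5.18% × (1 − 29%) = 3.6778%.
WACC = 0.6088 × 13.0000% + 0.3912 × 3.6778% = 9.3527%.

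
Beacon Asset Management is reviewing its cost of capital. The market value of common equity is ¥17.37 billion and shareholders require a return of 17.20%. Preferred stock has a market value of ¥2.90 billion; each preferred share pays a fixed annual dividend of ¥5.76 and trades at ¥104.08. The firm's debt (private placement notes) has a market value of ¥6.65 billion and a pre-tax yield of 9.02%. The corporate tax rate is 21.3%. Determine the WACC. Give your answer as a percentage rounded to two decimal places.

13.45%

Cost of preferred: Rp = 5.76 / 104.08 = 5.5342%.
Total capital V = 17.37 + 2.9 + 6.65 = 26.92.
Equity: weight = 17.37/26.92 = 0.6452; cost = 17.2%.
Preferred: weight = 2.9/26.92 = 0.1077; cost = 5.5342%.
Private placement notes: weight = 6.65/26.92 = 0.2470; after-tax cost = 9.02% × (1 − 21.3%) = 7.0987%.
WACC = 0.6452 × 17.2000% + 0.1077 × 5.5342% + 0.2470 × 7.0987% = 13.4480%.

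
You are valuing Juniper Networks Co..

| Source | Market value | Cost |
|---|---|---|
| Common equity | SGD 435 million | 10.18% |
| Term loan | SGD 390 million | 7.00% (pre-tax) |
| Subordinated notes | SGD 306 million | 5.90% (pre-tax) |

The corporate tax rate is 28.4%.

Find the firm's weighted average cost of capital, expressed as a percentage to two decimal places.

Total capital V = 435 + 390 + 306 = 1131.
Equity: weight = 435/1131 = 0.3846; cost = 10.18%.
Term loan: weight = 390/1131 = 0.3448; after-tax cost = 7% × (1 − 28.4%) = 5.0120%.
Subordinated notes: weight = 306/1131 = 0.2706; after-tax cost = 5.9% × (1 − 28.4%) = 4.2244%.
WACC = 0.3846 × 10.1800% + 0.3448 × 5.0120% + 0.2706 × 4.2244% = 6.7866%.

6.79%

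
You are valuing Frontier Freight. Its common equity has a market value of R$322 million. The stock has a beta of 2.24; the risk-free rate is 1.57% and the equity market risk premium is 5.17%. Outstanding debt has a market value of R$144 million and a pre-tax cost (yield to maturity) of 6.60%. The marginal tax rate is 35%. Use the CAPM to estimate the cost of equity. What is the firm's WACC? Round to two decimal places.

Cost of equity via CAPM: Re = 1.57% + 2.24 × 5.17% = 13.1508%.
Total capital V = 322 + 144 = 466.
Equity: weight = 322/466 = 0.6910; cost = 13.1508%.
Debt: weight = 144/466 = 0.3090; after-tax cost = 6.6% × (1 − 35%) = 4.2900%.
WACC = 0.6910 × 13.1508% + 0.3090 × 4.2900% = 10.4127%.

10.41%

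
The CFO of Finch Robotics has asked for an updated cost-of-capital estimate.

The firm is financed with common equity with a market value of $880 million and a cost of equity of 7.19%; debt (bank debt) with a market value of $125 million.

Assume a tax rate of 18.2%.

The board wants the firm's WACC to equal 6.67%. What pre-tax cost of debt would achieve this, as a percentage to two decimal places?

Total capital V = 880 + 125 = 1005.
Equity weight = 880/1005 = 0.8756.
Bank debt weight = 125/1005 = 0.1244.
Equity contribution = 0.8756 × 7.19% = 6.2957%.
Remaining for debt = 6.67% − 6.2957% = 0.3743%.
Rd × (1 − 18.2%) × 0.1244 = 0.3743%  ⇒  Rd = 3.6787%.

3.68%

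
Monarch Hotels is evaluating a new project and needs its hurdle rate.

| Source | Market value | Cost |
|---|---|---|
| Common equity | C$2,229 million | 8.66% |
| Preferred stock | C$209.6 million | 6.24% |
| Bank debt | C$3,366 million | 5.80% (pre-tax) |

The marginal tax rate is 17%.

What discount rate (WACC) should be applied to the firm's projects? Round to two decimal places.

Total capital V = 2229 + 209.6 + 3366 = 5804.6.
Equity: weight = 2229/5804.6 = 0.3840; cost = 8.66%.
Preferred: weight = 209.6/5804.6 = 0.0361; cost = 6.24%.
Bank debt: weight = 3366/5804.6 = 0.5799; after-tax cost = 5.8% × (1 − 17%) = 4.8140%.
WACC = 0.3840 × 8.6600% + 0.0361 × 6.2400% + 0.5799 × 4.8140% = 6.3424%.

6.34%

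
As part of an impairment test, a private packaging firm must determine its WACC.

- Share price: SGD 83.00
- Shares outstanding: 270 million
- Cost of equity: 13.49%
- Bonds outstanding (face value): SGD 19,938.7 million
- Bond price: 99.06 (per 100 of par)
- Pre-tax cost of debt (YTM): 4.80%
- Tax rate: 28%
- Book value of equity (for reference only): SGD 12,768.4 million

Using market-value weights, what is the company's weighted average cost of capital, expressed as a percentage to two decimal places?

Market value of equity E = 83.0 × 270m = 22410m. Market value of debt D = 19938.7m × 99.06/100 = 19751.27622m.
Total capital V = 22410 + 19751.27622 = 42161.27622.
Equity: weight = 22410/42161.27622 = 0.5315; cost = 13.49%.
Bonds outstanding: weight = 19751.27622/42161.27622 = 0.4685; after-tax cost = 4.8% × (1 − 28%) = 3.4560%.
WACC = 0.5315 × 13.4900% + 0.4685 × 3.4560% = 8.7894%.

8.79%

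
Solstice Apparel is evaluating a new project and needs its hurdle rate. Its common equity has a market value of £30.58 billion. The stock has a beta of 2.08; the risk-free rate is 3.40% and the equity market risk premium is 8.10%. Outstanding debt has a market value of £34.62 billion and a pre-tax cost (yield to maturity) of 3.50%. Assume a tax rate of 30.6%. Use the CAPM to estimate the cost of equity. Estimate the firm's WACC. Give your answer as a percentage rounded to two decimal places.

Cost of equity via CAPM: Re = 3.4% + 2.08 × 8.1% = 20.2480%.
Total capital V = 30.58 + 34.62 = 65.2.
Equity: weight = 30.58/65.2 = 0.4690; cost = 20.248%.
Debt: weight = 34.62/65.2 = 0.5310; after-tax cost = 3.5% × (1 − 30.6%) = 2.4290%.
WACC = 0.4690 × 20.2480% + 0.5310 × 2.4290% = 10.7864%.

10.79%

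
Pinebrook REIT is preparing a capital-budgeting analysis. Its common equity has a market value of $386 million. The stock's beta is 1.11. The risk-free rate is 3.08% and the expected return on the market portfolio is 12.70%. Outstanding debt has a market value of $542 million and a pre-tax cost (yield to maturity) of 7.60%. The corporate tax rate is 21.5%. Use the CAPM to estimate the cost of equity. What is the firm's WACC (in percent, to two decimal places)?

9.21%

Market risk premium = 12.7% − 3.08% = 9.62%.
Cost of equity via CAPM: Re = 3.08% + 1.11 × 9.62% = 13.7582%.
Total capital V = 386 + 542 = 928.
Equity: weight = 386/928 = 0.4159; cost = 13.7582%.
Debt: weight = 542/928 = 0.5841; after-tax cost = 7.6% × (1 − 21.5%) = 5.9660%.
WACC = 0.4159 × 13.7582% + 0.5841 × 5.9660% = 9.2072%.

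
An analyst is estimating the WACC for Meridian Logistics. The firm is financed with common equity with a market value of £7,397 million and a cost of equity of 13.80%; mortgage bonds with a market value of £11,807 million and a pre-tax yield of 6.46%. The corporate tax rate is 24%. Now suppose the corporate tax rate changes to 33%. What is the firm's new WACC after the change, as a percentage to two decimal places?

After the change:
Total capital V = 7397 + 11807 = 19204.
Equity: weight = 7397/19204 = 0.3852; cost = 13.8%.
Mortgage bonds: weight = 11807/19204 = 0.6148; after-tax cost = 6.46% × (1 − 33%) = 4.3282%.
WACC = 0.3852 × 13.8000% + 0.6148 × 4.3282% = 7.9765%.

7.98%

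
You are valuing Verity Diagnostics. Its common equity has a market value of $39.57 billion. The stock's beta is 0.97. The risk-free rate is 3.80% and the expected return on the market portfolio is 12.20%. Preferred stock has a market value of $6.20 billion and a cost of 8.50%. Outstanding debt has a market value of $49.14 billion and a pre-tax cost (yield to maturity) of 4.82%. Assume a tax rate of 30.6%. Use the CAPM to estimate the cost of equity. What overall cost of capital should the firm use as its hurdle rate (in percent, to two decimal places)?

7.27%

Market risk premium = 12.2% − 3.8% = 8.4%.
Cost of equity via CAPM: Re = 3.8% + 0.97 × 8.4% = 11.9480%.
Total capital V = 39.57 + 6.2 + 49.14 = 94.91.
Equity: weight = 39.57/94.91 = 0.4169; cost = 11.948%.
Preferred: weight = 6.2/94.91 = 0.0653; cost = 8.5%.
Debt: weight = 49.14/94.91 = 0.5178; after-tax cost = 4.82% × (1 − 30.6%) = 3.3451%.
WACC = 0.4169 × 11.9480% + 0.0653 × 8.5000% + 0.5178 × 3.3451% = 7.2686%.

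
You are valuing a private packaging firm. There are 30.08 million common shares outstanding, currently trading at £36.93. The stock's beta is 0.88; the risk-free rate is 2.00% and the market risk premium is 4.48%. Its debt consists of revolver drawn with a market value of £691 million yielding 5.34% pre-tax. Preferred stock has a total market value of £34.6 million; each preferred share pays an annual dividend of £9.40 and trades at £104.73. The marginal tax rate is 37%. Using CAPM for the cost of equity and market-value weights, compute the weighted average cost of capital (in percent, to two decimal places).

5.03%

Cost of equity via CAPM: Re = 2.0% + 0.88 × 4.48% = 5.9424%.
Cost of preferred: Rp = 9.4 / 104.73 = 8.9755%.
Market value of equity E = 36.93 × 30.08m = 1110.8544m.
Total capital V = 1110.8544 + 34.6 + 691 = 1836.4544.
Equity: weight = 1110.8544/1836.4544 = 0.6049; cost = 5.9424%.
Preferred: weight = 34.6/1836.4544 = 0.0188; cost = 8.9755%.
Revolver drawn: weight = 691/1836.4544 = 0.3763; after-tax cost = 5.34% × (1 − 37%) = 3.3642%.
WACC = 0.6049 × 5.9424% + 0.0188 × 8.9755% + 0.3763 × 3.3642% = 5.0295%.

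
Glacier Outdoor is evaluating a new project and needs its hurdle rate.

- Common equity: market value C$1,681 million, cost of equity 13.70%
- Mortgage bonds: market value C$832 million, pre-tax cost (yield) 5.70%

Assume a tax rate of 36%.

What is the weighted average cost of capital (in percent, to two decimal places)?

Total capital V = 1681 + 832 = 2513.
Equity: weight = 1681/2513 = 0.6689; cost = 13.7%.
Mortgage bonds: weight = 832/2513 = 0.3311; after-tax cost = 5.7% × (1 − 36%) = 3.6480%.
WACC = 0.6689 × 13.7000% + 0.3311 × 3.6480% = 10.3720%.

10.37%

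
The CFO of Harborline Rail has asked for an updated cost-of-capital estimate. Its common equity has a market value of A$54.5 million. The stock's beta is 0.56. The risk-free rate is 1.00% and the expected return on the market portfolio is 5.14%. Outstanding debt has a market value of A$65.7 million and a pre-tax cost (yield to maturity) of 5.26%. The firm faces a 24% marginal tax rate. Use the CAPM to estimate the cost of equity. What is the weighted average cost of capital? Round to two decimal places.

Market risk premium = 5.14% − 1.0% = 4.14%.
Cost of equity via CAPM: Re = 1.0% + 0.56 × 4.14% = 3.3184%.
Total capital V = 54.5 + 65.7 = 120.2.
Equity: weight = 54.5/120.2 = 0.4534; cost = 3.3184%.
Debt: weight = 65.7/120.2 = 0.5466; after-tax cost = 5.26% × (1 − 24%) = 3.9976%.
WACC = 0.4534 × 3.3184% + 0.5466 × 3.9976% = 3.6896%.

3.69%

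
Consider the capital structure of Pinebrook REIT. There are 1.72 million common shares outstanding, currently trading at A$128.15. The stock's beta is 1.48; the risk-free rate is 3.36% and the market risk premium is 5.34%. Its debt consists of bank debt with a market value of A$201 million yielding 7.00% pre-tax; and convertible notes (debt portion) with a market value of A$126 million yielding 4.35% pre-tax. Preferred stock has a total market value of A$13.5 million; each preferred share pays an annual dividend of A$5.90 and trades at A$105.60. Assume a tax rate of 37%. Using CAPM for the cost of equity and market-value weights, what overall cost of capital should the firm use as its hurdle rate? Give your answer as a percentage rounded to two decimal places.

6.76%

Cost of equity via CAPM: Re = 3.36% + 1.48 × 5.34% = 11.2632%.
Cost of preferred: Rp = 5.9 / 105.6 = 5.5871%.
Market value of equity E = 128.15 × 1.72m = 220.418m.
Total capital V = 220.418 + 13.5 + 201 + 126 = 560.918.
Equity: weight = 220.418/560.918 = 0.3930; cost = 11.2632%.
Preferred: weight = 13.5/560.918 = 0.0241; cost = 5.5871%.
Bank debt: weight = 201/560.918 = 0.3583; after-tax cost = 7% × (1 − 37%) = 4.4100%.
Convertible notes (debt portion): weight = 126/560.918 = 0.2246; after-tax cost = 4.35% × (1 − 37%) = 2.7405%.
WACC = 0.3930 × 11.2632% + 0.0241 × 5.5871% + 0.3583 × 4.4100% + 0.2246 × 2.7405% = 6.7563%.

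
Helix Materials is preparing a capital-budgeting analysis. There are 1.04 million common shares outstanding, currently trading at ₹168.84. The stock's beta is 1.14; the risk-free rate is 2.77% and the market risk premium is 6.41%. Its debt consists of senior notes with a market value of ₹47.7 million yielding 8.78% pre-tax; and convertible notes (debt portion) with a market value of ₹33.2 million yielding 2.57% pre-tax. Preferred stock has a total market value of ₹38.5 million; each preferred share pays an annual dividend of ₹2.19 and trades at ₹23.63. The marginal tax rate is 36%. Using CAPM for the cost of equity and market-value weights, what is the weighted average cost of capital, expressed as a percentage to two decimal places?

8.30%

Cost of equity via CAPM: Re = 2.77% + 1.14 × 6.41% = 10.0774%.
Cost of preferred: Rp = 2.19 / 23.63 = 9.2679%.
Market value of equity E = 168.84 × 1.04m = 175.5936m.
Total capital V = 175.5936 + 38.5 + 47.7 + 33.2 = 294.9936.
Equity: weight = 175.5936/294.9936 = 0.5952; cost = 10.0774%.
Preferred: weight = 38.5/294.9936 = 0.1305; cost = 9.2679%.
Senior notes: weight = 47.7/294.9936 = 0.1617; after-tax cost = 8.78% × (1 − 36%) = 5.6192%.
Convertible notes (debt portion): weight = 33.2/294.9936 = 0.1125; after-tax cost = 2.57% × (1 − 36%) = 1.6448%.
WACC = 0.5952 × 10.0774% + 0.1305 × 9.2679% + 0.1617 × 5.6192% + 0.1125 × 1.6448% = 8.3018%.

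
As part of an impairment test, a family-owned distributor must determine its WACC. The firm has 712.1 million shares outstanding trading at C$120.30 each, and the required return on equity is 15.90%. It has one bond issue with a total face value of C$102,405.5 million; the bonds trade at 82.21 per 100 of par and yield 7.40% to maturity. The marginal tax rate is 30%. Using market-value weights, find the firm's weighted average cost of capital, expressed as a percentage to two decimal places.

Market value of equity E = 120.3 × 712.1m = 85665.63m. Market value of debt D = 102405.5m × 82.21/100 = 84187.56155m.
Total capital V = 85665.63 + 84187.56155 = 169853.19155.
Equity: weight = 85665.63/169853.19155 = 0.5044; cost = 15.9%.
Bonds outstanding: weight = 84187.56155/169853.19155 = 0.4956; after-tax cost = 7.4% × (1 − 30%) = 5.1800%.
WACC = 0.5044 × 15.9000% + 0.4956 × 5.1800% = 10.5866%.

10.59%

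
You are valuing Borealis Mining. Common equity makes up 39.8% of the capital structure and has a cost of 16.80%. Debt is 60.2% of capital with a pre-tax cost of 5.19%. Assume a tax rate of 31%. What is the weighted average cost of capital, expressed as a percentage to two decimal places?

After-tax cost of debt = 5.19% × (1 − 31%) = 3.5811%.
WACC = 0.398 × 16.8000% + 0.602 × 3.5811% = 8.8422%.

8.84%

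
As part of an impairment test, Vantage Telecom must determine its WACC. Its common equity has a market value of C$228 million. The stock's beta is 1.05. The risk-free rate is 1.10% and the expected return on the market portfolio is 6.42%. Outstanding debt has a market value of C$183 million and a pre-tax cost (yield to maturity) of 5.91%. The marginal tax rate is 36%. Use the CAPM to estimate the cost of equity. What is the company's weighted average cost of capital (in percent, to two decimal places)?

5.39%

Market risk premium = 6.42% − 1.1% = 5.32%.
Cost of equity via CAPM: Re = 1.1% + 1.05 × 5.32% = 6.6860%.
Total capital V = 228 + 183 = 411.
Equity: weight = 228/411 = 0.5547; cost = 6.686%.
Debt: weight = 183/411 = 0.4453; after-tax cost = 5.91% × (1 − 36%) = 3.7824%.
WACC = 0.5547 × 6.6860% + 0.4453 × 3.7824% = 5.3932%.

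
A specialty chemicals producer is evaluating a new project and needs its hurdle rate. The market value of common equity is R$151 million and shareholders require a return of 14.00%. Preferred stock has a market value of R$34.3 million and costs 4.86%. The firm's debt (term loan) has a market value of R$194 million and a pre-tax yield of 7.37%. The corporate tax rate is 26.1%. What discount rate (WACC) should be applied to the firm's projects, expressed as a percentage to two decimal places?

Total capital V = 151 + 34.3 + 194 = 379.3.
Equity: weight = 151/379.3 = 0.3981; cost = 14%.
Preferred: weight = 34.3/379.3 = 0.0904; cost = 4.86%.
Term loan: weight = 194/379.3 = 0.5115; after-tax cost = 7.37% × (1 − 26.1%) = 5.4464%.
WACC = 0.3981 × 14.0000% + 0.0904 × 4.8600% + 0.5115 × 5.4464% = 8.7986%.

8.80%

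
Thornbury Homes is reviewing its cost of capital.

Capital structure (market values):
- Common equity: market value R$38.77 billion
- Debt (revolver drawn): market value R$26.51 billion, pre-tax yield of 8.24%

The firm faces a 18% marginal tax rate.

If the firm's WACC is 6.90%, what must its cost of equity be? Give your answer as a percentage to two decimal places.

Total capital V = 38.77 + 26.51 = 65.28.
Equity weight = 38.77/65.28 = 0.5939.
Revolver drawn weight = 26.51/65.28 = 0.4061.
Debt contribution = 0.4061 × 8.24% × (1 − 18%) = 2.7439%.
Required equity contribution = 6.9% − 2.7439% = 4.1561%.
Re = 4.1561% / 0.5939 = 6.9979%.

7.00%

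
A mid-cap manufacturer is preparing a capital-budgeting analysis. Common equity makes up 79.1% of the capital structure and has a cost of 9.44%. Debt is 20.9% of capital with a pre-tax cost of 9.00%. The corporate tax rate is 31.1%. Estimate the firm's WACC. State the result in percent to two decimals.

8.76%

After-tax cost of debt = 9% × (1 − 31.1%) = 6.2010%.
WACC = 0.791 × 9.4400% + 0.209 × 6.2010% = 8.7630%.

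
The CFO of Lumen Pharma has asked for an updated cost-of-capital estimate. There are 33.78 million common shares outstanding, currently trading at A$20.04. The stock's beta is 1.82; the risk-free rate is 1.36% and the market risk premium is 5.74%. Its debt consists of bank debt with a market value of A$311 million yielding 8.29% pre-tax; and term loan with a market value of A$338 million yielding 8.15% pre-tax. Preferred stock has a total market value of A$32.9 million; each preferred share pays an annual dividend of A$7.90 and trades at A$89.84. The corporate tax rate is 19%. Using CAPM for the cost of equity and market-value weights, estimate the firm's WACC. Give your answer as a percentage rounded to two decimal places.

9.27%

Cost of equity via CAPM: Re = 1.36% + 1.82 × 5.74% = 11.8068%.
Cost of preferred: Rp = 7.9 / 89.84 = 8.7934%.
Market value of equity E = 20.04 × 33.78m = 676.9512m.
Total capital V = 676.9512 + 32.9 + 311 + 338 = 1358.8512.
Equity: weight = 676.9512/1358.8512 = 0.4982; cost = 11.8068%.
Preferred: weight = 32.9/1358.8512 = 0.0242; cost = 8.7934%.
Bank debt: weight = 311/1358.8512 = 0.2289; after-tax cost = 8.29% × (1 − 19%) = 6.7149%.
Term loan: weight = 338/1358.8512 = 0.2487; after-tax cost = 8.15% × (1 − 19%) = 6.6015%.
WACC = 0.4982 × 11.8068% + 0.0242 × 8.7934% + 0.2289 × 6.7149% + 0.2487 × 6.6015% = 9.2737%.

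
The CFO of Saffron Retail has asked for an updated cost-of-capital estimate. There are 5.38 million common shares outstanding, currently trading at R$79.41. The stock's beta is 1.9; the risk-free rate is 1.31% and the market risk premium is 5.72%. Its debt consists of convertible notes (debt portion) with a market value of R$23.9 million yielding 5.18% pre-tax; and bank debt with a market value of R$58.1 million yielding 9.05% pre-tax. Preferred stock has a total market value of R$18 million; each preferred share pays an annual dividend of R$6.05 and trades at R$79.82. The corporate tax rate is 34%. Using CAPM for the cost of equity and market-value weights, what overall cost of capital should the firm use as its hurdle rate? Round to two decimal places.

10.94%

Cost of equity via CAPM: Re = 1.31% + 1.9 × 5.72% = 12.1780%.
Cost of preferred: Rp = 6.05 / 79.82 = 7.5796%.
Market value of equity E = 79.41 × 5.38m = 427.2258m.
Total capital V = 427.2258 + 18 + 23.9 + 58.1 = 527.2258.
Equity: weight = 427.2258/527.2258 = 0.8103; cost = 12.178%.
Preferred: weight = 18/527.2258 = 0.0341; cost = 7.5796%.
Convertible notes (debt portion): weight = 23.9/527.2258 = 0.0453; after-tax cost = 5.18% × (1 − 34%) = 3.4188%.
Bank debt: weight = 58.1/527.2258 = 0.1102; after-tax cost = 9.05% × (1 − 34%) = 5.9730%.
WACC = 0.8103 × 12.1780% + 0.0341 × 7.5796% + 0.0453 × 3.4188% + 0.1102 × 5.9730% = 10.9401%.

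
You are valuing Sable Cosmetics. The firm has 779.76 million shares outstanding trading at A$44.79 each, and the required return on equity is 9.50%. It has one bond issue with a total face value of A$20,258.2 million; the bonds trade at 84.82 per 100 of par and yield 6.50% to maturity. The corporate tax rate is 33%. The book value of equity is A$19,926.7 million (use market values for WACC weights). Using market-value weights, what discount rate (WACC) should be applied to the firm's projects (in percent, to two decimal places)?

Market value of equity E = 44.79 × 779.76m = 34925.4504m. Market value of debt D = 20258.2m × 84.82/100 = 17183.00524m.
Total capital V = 34925.4504 + 17183.00524 = 52108.45564.
Equity: weight = 34925.4504/52108.45564 = 0.6702; cost = 9.5%.
Bonds outstanding: weight = 17183.00524/52108.45564 = 0.3298; after-tax cost = 6.5% × (1 − 33%) = 4.3550%.
WACC = 0.6702 × 9.5000% + 0.3298 × 4.3550% = 7.8034%.

7.80%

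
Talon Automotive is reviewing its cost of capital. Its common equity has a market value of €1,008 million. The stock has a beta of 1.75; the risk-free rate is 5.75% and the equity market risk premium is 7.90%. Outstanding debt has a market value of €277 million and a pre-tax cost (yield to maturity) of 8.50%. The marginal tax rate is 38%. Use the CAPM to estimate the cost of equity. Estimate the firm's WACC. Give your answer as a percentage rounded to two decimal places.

Cost of equity via CAPM: Re = 5.75% + 1.75 × 7.9% = 19.5750%.
Total capital V = 1008 + 277 = 1285.
Equity: weight = 1008/1285 = 0.7844; cost = 19.575%.
Debt: weight = 277/1285 = 0.2156; after-tax cost = 8.5% × (1 − 38%) = 5.2700%.
WACC = 0.7844 × 19.5750% + 0.2156 × 5.2700% = 16.4914%.

16.49%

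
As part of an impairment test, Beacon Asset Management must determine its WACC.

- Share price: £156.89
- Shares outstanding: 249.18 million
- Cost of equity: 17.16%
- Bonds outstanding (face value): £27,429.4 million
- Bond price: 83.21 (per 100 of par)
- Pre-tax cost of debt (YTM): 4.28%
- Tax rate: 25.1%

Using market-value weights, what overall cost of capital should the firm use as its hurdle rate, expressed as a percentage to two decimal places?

12.02%

Market value of equity E = 156.89 × 249.18m = 39093.8502m. Market value of debt D = 27429.4m × 83.21/100 = 22824.00374m.
Total capital V = 39093.8502 + 22824.00374 = 61917.85394.
Equity: weight = 39093.8502/61917.85394 = 0.6314; cost = 17.16%.
Bonds outstanding: weight = 22824.00374/61917.85394 = 0.3686; after-tax cost = 4.28% × (1 − 25.1%) = 3.2057%.
WACC = 0.6314 × 17.1600% + 0.3686 × 3.2057% = 12.0162%.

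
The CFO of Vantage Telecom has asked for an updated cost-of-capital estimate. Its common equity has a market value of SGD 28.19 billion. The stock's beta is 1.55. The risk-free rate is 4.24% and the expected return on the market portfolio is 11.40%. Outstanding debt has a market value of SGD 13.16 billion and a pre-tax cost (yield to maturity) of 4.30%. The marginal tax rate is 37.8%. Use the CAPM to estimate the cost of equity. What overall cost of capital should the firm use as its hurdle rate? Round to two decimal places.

11.31%

Market risk premium = 11.4% − 4.24% = 7.16%.
Cost of equity via CAPM: Re = 4.24% + 1.55 × 7.16% = 15.3380%.
Total capital V = 28.19 + 13.16 = 41.35.
Equity: weight = 28.19/41.35 = 0.6817; cost = 15.338%.
Debt: weight = 13.16/41.35 = 0.3183; after-tax cost = 4.3% × (1 − 37.8%) = 2.6746%.
WACC = 0.6817 × 15.3380% + 0.3183 × 2.6746% = 11.3078%.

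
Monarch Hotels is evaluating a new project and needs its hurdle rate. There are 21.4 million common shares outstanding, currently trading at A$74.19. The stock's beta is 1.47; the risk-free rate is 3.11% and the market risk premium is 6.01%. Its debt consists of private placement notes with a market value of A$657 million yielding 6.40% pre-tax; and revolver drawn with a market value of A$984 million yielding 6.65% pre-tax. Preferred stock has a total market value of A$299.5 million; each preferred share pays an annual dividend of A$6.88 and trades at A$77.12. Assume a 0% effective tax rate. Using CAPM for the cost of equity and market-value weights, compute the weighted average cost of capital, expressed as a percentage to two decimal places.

Cost of equity via CAPM: Re = 3.11% + 1.47 × 6.01% = 11.9447%.
Cost of preferred: Rp = 6.88 / 77.12 = 8.9212%.
Market value of equity E = 74.19 × 21.4m = 1587.666m.
Total capital V = 1587.666 + 299.5 + 657 + 984 = 3528.166.
Equity: weight = 1587.666/3528.166 = 0.4500; cost = 11.9447%.
Preferred: weight = 299.5/3528.166 = 0.0849; cost = 8.9212%.
Private placement notes: weight = 657/3528.166 = 0.1862; after-tax cost = 6.4% × (1 − 0%) = 6.4000%.
Revolver drawn: weight = 984/3528.166 = 0.2789; after-tax cost = 6.65% × (1 − 0%) = 6.6500%.
WACC = 0.4500 × 11.9447% + 0.0849 × 8.9212% + 0.1862 × 6.4000% + 0.2789 × 6.6500% = 9.1788%.

9.18%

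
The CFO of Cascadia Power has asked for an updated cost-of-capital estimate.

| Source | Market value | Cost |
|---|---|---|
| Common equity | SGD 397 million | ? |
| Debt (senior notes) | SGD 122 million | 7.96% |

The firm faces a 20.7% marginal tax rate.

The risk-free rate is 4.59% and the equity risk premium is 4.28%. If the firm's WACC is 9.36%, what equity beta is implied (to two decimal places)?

Total capital V = 397 + 122 = 519.
Equity weight = 397/519 = 0.7649.
Senior notes weight = 122/519 = 0.2351.
Debt contribution = 0.2351 × 7.96% × (1 − 20.7%) = 1.4838%.
Required equity contribution = 9.36% − 1.4838% = 7.8762%  ⇒  Re = 10.2966%.
CAPM: 10.2966% = 4.59% + β × 4.28%  ⇒  β = 1.3333.

1.33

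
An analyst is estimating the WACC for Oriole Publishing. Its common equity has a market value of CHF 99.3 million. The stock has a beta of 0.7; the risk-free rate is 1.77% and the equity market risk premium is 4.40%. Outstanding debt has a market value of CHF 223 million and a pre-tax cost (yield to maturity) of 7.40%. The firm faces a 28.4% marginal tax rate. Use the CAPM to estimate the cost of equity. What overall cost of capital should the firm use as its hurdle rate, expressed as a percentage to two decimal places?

5.16%

Cost of equity via CAPM: Re = 1.77% + 0.7 × 4.4% = 4.8500%.
Total capital V = 99.3 + 223 = 322.3.
Equity: weight = 99.3/322.3 = 0.3081; cost = 4.85%.
Debt: weight = 223/322.3 = 0.6919; after-tax cost = 7.4% × (1 − 28.4%) = 5.2984%.
WACC = 0.3081 × 4.8500% + 0.6919 × 5.2984% = 5.1602%.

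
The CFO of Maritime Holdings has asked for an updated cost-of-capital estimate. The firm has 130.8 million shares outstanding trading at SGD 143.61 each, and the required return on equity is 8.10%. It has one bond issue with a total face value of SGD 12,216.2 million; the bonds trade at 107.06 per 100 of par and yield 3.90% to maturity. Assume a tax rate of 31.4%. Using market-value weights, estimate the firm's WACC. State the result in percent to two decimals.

Market value of equity E = 143.61 × 130.8m = 18784.188m. Market value of debt D = 12216.2m × 107.06/100 = 13078.66372m.
Total capital V = 18784.188 + 13078.66372 = 31862.85172.
Equity: weight = 18784.188/31862.85172 = 0.5895; cost = 8.1%.
Bonds outstanding: weight = 13078.66372/31862.85172 = 0.4105; after-tax cost = 3.9% × (1 − 31.4%) = 2.6754%.
WACC = 0.5895 × 8.1000% + 0.4105 × 2.6754% = 5.8734%.

5.87%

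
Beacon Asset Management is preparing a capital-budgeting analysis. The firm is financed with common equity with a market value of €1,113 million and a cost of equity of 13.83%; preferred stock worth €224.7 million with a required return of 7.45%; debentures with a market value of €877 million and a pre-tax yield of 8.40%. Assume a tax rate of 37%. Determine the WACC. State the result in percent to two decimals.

9.80%

Total capital V = 1113 + 224.7 + 877 = 2214.7.
Equity: weight = 1113/2214.7 = 0.5026; cost = 13.83%.
Preferred: weight = 224.7/2214.7 = 0.1015; cost = 7.45%.
Debentures: weight = 877/2214.7 = 0.3960; after-tax cost = 8.4% × (1 − 37%) = 5.2920%.
WACC = 0.5026 × 13.8300% + 0.1015 × 7.4500% + 0.3960 × 5.2920% = 9.8017%.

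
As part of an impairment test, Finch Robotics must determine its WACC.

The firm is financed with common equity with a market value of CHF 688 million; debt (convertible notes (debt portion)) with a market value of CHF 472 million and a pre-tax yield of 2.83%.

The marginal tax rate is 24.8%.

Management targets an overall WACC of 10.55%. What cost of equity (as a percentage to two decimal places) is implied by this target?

Total capital V = 688 + 472 = 1160.
Equity weight = 688/1160 = 0.5931.
Convertible notes (debt portion) weight = 472/1160 = 0.4069.
Debt contribution = 0.4069 × 2.83% × (1 − 24.8%) = 0.8659%.
Required equity contribution = 10.55% − 0.8659% = 9.6841%.
Re = 9.6841% / 0.5931 = 16.3278%.

16.33%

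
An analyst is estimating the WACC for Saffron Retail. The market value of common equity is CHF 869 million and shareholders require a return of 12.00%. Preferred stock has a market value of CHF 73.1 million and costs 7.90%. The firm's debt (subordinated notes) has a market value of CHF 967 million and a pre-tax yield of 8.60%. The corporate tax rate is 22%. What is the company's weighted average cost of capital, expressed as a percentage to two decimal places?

Total capital V = 869 + 73.1 + 967 = 1909.1.
Equity: weight = 869/1909.1 = 0.4552; cost = 12%.
Preferred: weight = 73.1/1909.1 = 0.0383; cost = 7.9%.
Subordinated notes: weight = 967/1909.1 = 0.5065; after-tax cost = 8.6% × (1 − 22%) = 6.7080%.
WACC = 0.4552 × 12.0000% + 0.0383 × 7.9000% + 0.5065 × 6.7080% = 9.1625%.

9.16%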